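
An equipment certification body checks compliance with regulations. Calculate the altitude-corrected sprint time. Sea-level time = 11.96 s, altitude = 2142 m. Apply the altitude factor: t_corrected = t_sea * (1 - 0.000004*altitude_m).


Correction factor = 1 - 0.000004 * 2142 = 0.991432
t_corrected = t_sea * factor = 11.96 * 0.991432
t_corrected = 11.8575 s

11.8575 s


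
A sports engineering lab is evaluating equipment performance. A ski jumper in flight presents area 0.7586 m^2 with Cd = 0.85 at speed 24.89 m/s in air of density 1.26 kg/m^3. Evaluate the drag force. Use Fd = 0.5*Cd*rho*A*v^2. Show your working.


Fd = 0.5 * Cd * rho * A * v^2
Fd = 0.5 * 0.85 * 1.26 * 0.7586 * 24.89^2
v^2 = 619.5121
Fd = 0.5 * 0.85 * 1.26 * 0.7586 * 619.5121 = 251.6646 N

251.6646 N


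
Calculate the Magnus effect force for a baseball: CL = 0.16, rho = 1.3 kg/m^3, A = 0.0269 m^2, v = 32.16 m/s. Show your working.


FM = 0.5 * CL * rho * A * v^2
FM = 0.5 * 0.16 * 1.3 * 0.0269 * 32.16^2
v^2 = 1034.2656
FM = 0.5 * 0.16 * 1.3 * 0.0269 * 1034.2656 = 2.8935 N

2.8935 N


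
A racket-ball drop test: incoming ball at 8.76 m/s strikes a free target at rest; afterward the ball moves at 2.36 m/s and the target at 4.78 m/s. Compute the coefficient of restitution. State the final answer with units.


e = (v2_after - v1_after) / (v1_before - v2_before)
Numerator = 4.78 - 2.36 = 2.42
Denominator = 8.76 - 0 = 8.76
e = 2.42 / 8.76 = 0.2763

0.2763


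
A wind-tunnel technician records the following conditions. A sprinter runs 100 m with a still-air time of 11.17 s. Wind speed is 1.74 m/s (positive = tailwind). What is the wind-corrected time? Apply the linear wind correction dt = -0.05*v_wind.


dt = -0.05 * v_wind = -0.05 * 1.74 = -0.087 s
t_corrected = t_still + dt = 11.17 + (-0.087)
t_corrected = 11.083 s

11.083 s


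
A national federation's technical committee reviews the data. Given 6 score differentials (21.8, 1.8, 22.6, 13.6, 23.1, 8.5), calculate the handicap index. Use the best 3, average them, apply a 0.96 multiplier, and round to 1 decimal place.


All differentials: 21.8, 1.8, 22.6, 13.6, 23.1, 8.5
Sorted: 1.8, 8.5, 13.6, 21.8, 22.6, 23.1
Best 3: 1.8, 8.5, 13.6
Average of best = 23.9 / 3 = 7.9667
Raw index = 7.9667 * 0.96 = 7.648
Handicap index = round(7.648, 1) = 7.6

7.6


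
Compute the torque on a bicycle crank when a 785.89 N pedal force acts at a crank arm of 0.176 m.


tau = F * d
tau = 785.89 * 0.176
tau = 138.3166 N*m

138.3166 N*m


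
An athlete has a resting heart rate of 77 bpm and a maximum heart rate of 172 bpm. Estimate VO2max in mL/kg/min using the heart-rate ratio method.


VO2max = 15.3 * HRmax / HRrest
VO2max = 15.3 * 172 / 77
VO2max = 2631.6 / 77 = 34.1766 mL/kg/min

34.1766 mL/kg/min


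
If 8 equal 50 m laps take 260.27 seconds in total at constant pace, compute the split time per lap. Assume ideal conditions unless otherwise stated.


Split time = total_time / n_laps = 260.27 / 8
Split time = 32.5337 s per lap

32.5337 s


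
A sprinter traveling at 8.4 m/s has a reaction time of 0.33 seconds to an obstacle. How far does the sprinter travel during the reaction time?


d = v * t
d = 8.4 * 0.33
d = 2.772 m

2.772 m


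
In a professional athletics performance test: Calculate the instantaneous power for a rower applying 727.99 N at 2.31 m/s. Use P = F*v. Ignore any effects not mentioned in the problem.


P = F * v
P = 727.99 * 2.31
P = 1681.6569 W

1681.6569 W


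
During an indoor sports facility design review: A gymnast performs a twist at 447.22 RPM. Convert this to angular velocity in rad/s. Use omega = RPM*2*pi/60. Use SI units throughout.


omega = RPM * 2 * pi / 60
omega = 447.22 * 2 * 3.14159 / 60
omega = 2809.9661 / 60 = 46.8328 rad/s

46.8328 rad/s


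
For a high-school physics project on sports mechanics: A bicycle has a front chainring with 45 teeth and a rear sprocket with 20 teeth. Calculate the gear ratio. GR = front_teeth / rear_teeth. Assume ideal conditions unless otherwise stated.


GR = front_teeth / rear_teeth
GR = 45 / 20
GR = 2.25

2.25


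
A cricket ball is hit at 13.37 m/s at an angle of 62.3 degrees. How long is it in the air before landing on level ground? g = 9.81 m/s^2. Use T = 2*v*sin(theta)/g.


T = 2*v*sin(theta)/g
sin(theta) = sin(62.3 deg) = 0.8854
T = 2*13.37*0.8854 / 9.81
T = 23.6754 / 9.81 = 2.4134 s

2.4134 s


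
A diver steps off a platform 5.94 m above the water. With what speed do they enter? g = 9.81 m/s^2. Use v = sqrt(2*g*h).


v = sqrt(2 * g * h)
v = sqrt(2 * 9.81 * 5.94)
v = sqrt(116.5428) = 10.7955 m/s

10.7955 m/s


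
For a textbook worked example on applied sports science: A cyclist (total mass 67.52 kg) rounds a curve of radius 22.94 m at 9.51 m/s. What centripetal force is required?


Fc = m * v^2 / r
v^2 = 9.51^2 = 90.4401
Fc = 67.52 * 90.4401 / 22.94
Fc = 6106.5156 / 22.94 = 266.1951 N

266.1951 N


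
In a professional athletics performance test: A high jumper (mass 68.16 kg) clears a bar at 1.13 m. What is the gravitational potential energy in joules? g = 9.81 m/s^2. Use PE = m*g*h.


PE = m * g * h
PE = 68.16 * 9.81 * 1.13
PE = 668.6496 * 1.13 = 755.574 J

755.574 J


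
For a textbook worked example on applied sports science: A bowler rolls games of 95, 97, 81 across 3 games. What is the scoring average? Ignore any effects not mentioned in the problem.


Average = sum / n
Sum = 273
Average = 273 / 3 = 91

91


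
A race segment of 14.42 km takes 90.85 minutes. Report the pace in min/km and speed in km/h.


Pace = time / distance = 90.85 min / 14.42 km = 6.3003 min/km
Speed = distance / time_in_hours = 14.42 / 1.5142 hr
Speed = 9.5234 km/h

6.3003 min/km, 9.5234 km/h


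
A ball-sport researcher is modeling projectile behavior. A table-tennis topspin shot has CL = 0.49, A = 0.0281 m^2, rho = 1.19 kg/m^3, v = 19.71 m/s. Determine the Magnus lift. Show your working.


FM = 0.5 * CL * rho * A * v^2
FM = 0.5 * 0.49 * 1.19 * 0.0281 * 19.71^2
v^2 = 388.4841
FM = 0.5 * 0.49 * 1.19 * 0.0281 * 388.4841 = 3.1827 N

3.1827 N


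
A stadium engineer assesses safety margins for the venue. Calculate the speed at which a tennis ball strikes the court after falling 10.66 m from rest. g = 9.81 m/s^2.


v = sqrt(2 * g * h)
v = sqrt(2 * 9.81 * 10.66)
v = sqrt(209.1492) = 14.462 m/s

14.462 m/s


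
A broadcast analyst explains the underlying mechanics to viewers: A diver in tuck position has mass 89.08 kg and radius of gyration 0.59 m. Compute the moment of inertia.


I = m * k^2
I = 89.08 * 0.59^2
I = 89.08 * 0.3481 = 31.0087 kg*m^2

31.0087 kg*m^2


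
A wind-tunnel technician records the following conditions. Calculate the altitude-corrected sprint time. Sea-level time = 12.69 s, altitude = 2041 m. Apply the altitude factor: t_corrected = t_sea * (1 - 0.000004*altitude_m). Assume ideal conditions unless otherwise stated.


Correction factor = 1 - 0.000004 * 2041 = 0.991836
t_corrected = t_sea * factor = 12.69 * 0.991836
t_corrected = 12.5864 s

12.5864 s


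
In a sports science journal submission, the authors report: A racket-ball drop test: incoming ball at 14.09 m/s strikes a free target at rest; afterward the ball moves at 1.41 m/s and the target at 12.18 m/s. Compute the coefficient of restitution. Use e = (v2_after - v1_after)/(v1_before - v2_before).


e = (v2_after - v1_after) / (v1_before - v2_before)
Numerator = 12.18 - 1.41 = 10.77
Denominator = 14.09 - 0 = 14.09
e = 10.77 / 14.09 = 0.7644

0.7644


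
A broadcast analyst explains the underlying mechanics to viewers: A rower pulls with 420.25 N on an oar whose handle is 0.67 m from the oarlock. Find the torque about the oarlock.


tau = F * d
tau = 420.25 * 0.67
tau = 281.5675 N*m

281.5675 N*m


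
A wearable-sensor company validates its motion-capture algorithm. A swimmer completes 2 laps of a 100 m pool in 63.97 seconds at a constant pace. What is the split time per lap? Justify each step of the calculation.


Split time = total_time / n_laps = 63.97 / 2
Split time = 31.985 s per lap

31.985 s


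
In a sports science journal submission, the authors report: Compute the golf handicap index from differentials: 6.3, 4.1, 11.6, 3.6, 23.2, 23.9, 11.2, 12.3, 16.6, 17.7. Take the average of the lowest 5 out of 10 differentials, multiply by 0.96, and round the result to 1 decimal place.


All differentials: 6.3, 4.1, 11.6, 3.6, 23.2, 23.9, 11.2, 12.3, 16.6, 17.7
Sorted: 3.6, 4.1, 6.3, 11.2, 11.6, 12.3, 16.6, 17.7, 23.2, 23.9
Best 5: 3.6, 4.1, 6.3, 11.2, 11.6
Average of best = 36.8 / 5 = 7.36
Raw index = 7.36 * 0.96 = 7.0656
Handicap index = round(7.0656, 1) = 7.1

7.1


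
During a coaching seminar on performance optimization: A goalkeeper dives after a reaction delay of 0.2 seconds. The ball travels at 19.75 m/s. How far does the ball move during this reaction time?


d = v * t
d = 19.75 * 0.2
d = 3.95 m

3.95 m


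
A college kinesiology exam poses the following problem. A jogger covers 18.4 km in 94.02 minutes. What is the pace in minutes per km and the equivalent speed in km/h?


Pace = time / distance = 94.02 min / 18.4 km = 5.1098 min/km
Speed = distance / time_in_hours = 18.4 / 1.567 hr
Speed = 11.7422 km/h

5.1098 min/km, 11.7422 km/h


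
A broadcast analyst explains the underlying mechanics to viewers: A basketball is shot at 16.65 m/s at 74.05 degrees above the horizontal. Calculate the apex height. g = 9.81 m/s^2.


H = (v*sin(theta))^2 / (2*g)
vy = v*sin(theta) = 16.65 * sin(74.05 deg) = 16.009 m/s
H = vy^2 / (2*g) = 256.2883 / (2*9.81)
H = 256.2883 / 19.62 = 13.0626 m

13.0626 m


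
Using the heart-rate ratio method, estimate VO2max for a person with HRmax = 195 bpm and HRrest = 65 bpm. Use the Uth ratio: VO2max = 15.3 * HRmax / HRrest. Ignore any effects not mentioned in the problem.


VO2max = 15.3 * HRmax / HRrest
VO2max = 15.3 * 195 / 65
VO2max = 2983.5 / 65 = 45.9 mL/kg/min

45.9 mL/kg/min


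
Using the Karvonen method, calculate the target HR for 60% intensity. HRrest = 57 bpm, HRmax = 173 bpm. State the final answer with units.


Target = HRrest + pct*(HRmax - HRrest)
Heart rate reserve = HRmax - HRrest = 173 - 57 = 116 bpm
Fraction = 60% = 0.6
Target = 57 + 0.6 * 116
Target = 57 + 69.6 = 126.6 bpm

126.6 bpm


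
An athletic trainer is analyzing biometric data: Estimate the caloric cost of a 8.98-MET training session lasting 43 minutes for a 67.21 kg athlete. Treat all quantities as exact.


kcal = MET * mass * time_hr
Convert time: 43 min = 0.7167 hr
kcal = 8.98 * 67.21 * 0.7167
kcal = 432.5412 kcal

432.5412 kcal


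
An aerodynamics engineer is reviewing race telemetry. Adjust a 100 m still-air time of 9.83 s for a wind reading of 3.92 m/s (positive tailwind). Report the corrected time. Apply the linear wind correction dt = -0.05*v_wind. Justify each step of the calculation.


dt = -0.05 * v_wind = -0.05 * 3.92 = -0.196 s
t_corrected = t_still + dt = 9.83 + (-0.196)
t_corrected = 9.634 s

9.634 s


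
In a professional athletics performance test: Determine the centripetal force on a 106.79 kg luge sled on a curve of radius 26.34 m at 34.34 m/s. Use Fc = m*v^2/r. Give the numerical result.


Fc = m * v^2 / r
v^2 = 34.34^2 = 1179.2356
Fc = 106.79 * 1179.2356 / 26.34
Fc = 125930.5697 / 26.34 = 4780.9632 N

4780.9632 N


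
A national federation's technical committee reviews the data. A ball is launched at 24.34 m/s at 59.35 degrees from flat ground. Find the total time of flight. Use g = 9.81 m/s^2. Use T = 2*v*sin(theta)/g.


T = 2*v*sin(theta)/g
sin(theta) = sin(59.35 deg) = 0.8603
T = 2*24.34*0.8603 / 9.81
T = 41.8793 / 9.81 = 4.269 s

4.269 s


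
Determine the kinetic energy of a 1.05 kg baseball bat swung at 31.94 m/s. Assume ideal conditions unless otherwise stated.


KE = 0.5 * m * v^2
KE = 0.5 * 1.05 * 31.94^2
KE = 0.5 * 1.05 * 1020.1636 = 535.5859 J

535.5859 J


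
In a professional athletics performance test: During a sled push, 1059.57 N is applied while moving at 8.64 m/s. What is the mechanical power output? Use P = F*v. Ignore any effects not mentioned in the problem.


P = F * v
P = 1059.57 * 8.64
P = 9154.6848 W

9154.6848 W


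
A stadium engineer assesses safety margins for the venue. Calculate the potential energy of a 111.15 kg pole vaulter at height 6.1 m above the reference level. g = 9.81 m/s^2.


PE = m * g * h
PE = 111.15 * 9.81 * 6.1
PE = 1090.3815 * 6.1 = 6651.3272 J

6651.3272 J


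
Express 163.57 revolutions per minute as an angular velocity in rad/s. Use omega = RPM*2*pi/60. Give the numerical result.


omega = RPM * 2 * pi / 60
omega = 163.57 * 2 * 3.14159 / 60
omega = 1027.7406 / 60 = 17.129 rad/s

17.129 rad/s


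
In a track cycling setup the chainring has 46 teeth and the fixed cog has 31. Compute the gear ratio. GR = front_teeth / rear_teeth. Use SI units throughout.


GR = front_teeth / rear_teeth
GR = 46 / 31
GR = 1.4839

1.4839


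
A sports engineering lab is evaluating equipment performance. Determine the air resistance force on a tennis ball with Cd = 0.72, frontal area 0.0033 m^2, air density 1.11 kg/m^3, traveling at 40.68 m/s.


Fd = 0.5 * Cd * rho * A * v^2
Fd = 0.5 * 0.72 * 1.11 * 0.0033 * 40.68^2
v^2 = 1654.8624
Fd = 0.5 * 0.72 * 1.11 * 0.0033 * 1654.8624 = 2.1822 N

2.1822 N


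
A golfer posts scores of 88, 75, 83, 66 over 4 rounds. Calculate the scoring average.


Average = sum / n
Sum = 312
Average = 312 / 4 = 78

78


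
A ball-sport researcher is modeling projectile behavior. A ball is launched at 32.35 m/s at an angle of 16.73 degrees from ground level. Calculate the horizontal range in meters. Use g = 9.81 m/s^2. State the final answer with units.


R = v^2 * sin(2*theta) / g
Convert angle to radians: theta = 16.73 deg = 0.292 rad
sin(2*theta) = sin(0.584) = 0.5514
R = 32.35^2 * 0.5514 / 9.81
R = 1046.5225 * 0.5514 / 9.81 = 58.8181 m

58.8181 m


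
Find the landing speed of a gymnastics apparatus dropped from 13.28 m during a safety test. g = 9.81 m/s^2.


v = sqrt(2 * g * h)
v = sqrt(2 * 9.81 * 13.28)
v = sqrt(260.5536) = 16.1417 m/s

16.1417 m/s


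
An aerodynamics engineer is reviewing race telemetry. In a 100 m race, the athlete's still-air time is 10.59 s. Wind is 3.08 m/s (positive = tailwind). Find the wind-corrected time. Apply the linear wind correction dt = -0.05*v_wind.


dt = -0.05 * v_wind = -0.05 * 3.08 = -0.154 s
t_corrected = t_still + dt = 10.59 + (-0.154)
t_corrected = 10.436 s

10.436 s


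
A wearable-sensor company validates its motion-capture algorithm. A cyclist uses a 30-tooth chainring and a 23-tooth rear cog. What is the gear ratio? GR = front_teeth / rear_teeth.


GR = front_teeth / rear_teeth
GR = 30 / 23
GR = 1.3043

1.3043


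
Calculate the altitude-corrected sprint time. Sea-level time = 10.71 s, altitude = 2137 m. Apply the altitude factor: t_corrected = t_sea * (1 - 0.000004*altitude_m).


Correction factor = 1 - 0.000004 * 2137 = 0.991452
t_corrected = t_sea * factor = 10.71 * 0.991452
t_corrected = 10.6185 s

10.6185 s


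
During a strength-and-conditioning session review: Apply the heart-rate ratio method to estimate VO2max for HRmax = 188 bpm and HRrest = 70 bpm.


VO2max = 15.3 * HRmax / HRrest
VO2max = 15.3 * 188 / 70
VO2max = 2876.4 / 70 = 41.0914 mL/kg/min

41.0914 mL/kg/min


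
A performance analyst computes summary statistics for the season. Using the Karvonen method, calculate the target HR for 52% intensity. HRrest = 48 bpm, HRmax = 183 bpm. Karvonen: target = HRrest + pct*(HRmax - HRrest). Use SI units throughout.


Target = HRrest + pct*(HRmax - HRrest)
Heart rate reserve = HRmax - HRrest = 183 - 48 = 135 bpm
Fraction = 52% = 0.52
Target = 48 + 0.52 * 135
Target = 48 + 70.2 = 118.2 bpm

118.2 bpm


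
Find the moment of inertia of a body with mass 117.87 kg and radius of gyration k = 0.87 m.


I = m * k^2
I = 117.87 * 0.87^2
I = 117.87 * 0.7569 = 89.2158 kg*m^2

89.2158 kg*m^2


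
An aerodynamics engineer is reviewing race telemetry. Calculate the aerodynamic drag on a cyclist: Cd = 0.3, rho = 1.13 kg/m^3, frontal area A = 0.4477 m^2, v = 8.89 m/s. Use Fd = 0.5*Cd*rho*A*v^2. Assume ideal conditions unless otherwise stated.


Fd = 0.5 * Cd * rho * A * v^2
Fd = 0.5 * 0.3 * 1.13 * 0.4477 * 8.89^2
v^2 = 79.0321
Fd = 0.5 * 0.3 * 1.13 * 0.4477 * 79.0321 = 5.9974 N

5.9974 N


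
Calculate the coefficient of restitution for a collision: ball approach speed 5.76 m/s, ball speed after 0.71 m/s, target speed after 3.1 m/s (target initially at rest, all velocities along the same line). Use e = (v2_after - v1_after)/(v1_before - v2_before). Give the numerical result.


e = (v2_after - v1_after) / (v1_before - v2_before)
Numerator = 3.1 - 0.71 = 2.39
Denominator = 5.76 - 0 = 5.76
e = 2.39 / 5.76 = 0.4149

0.4149


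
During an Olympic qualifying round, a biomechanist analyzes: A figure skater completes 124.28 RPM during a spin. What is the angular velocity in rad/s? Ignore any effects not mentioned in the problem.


omega = RPM * 2 * pi / 60
omega = 124.28 * 2 * 3.14159 / 60
omega = 780.8743 / 60 = 13.0146 rad/s

13.0146 rad/s


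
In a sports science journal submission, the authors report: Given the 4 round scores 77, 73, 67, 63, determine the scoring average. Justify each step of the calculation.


Average = sum / n
Sum = 280
Average = 280 / 4 = 70

70


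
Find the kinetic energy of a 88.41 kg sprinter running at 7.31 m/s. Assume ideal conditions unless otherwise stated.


KE = 0.5 * m * v^2
KE = 0.5 * 88.41 * 7.31^2
KE = 0.5 * 88.41 * 53.4361 = 2362.1428 J

2362.1428 J


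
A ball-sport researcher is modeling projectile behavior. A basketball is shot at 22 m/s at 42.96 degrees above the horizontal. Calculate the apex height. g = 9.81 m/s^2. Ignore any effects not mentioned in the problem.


H = (v*sin(theta))^2 / (2*g)
vy = v*sin(theta) = 22 * sin(42.96 deg) = 14.9927 m/s
H = vy^2 / (2*g) = 224.7819 / (2*9.81)
H = 224.7819 / 19.62 = 11.4568 m

11.4568 m


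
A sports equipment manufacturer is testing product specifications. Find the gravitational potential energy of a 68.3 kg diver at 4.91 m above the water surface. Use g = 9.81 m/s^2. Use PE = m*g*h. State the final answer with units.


PE = m * g * h
PE = 68.3 * 9.81 * 4.91
PE = 670.023 * 4.91 = 3289.8129 J

3289.8129 J


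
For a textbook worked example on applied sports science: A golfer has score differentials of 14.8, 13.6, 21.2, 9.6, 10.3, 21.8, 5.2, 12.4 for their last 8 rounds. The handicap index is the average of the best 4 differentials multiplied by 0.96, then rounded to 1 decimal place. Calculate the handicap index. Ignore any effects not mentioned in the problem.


All differentials: 14.8, 13.6, 21.2, 9.6, 10.3, 21.8, 5.2, 12.4
Sorted: 5.2, 9.6, 10.3, 12.4, 13.6, 14.8, 21.2, 21.8
Best 4: 5.2, 9.6, 10.3, 12.4
Average of best = 37.5 / 4 = 9.375
Raw index = 9.375 * 0.96 = 9
Handicap index = round(9, 1) = 9.0

9.0


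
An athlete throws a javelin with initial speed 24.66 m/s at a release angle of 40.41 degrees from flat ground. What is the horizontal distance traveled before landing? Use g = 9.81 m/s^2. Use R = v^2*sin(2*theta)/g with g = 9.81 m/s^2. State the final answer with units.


R = v^2 * sin(2*theta) / g
Convert angle to radians: theta = 40.41 deg = 0.7053 rad
sin(2*theta) = sin(1.4106) = 0.9872
R = 24.66^2 * 0.9872 / 9.81
R = 608.1156 * 0.9872 / 9.81 = 61.1954 m

61.1954 m


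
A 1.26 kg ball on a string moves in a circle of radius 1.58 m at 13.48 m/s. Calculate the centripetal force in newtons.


Fc = m * v^2 / r
v^2 = 13.48^2 = 181.7104
Fc = 1.26 * 181.7104 / 1.58
Fc = 228.9551 / 1.58 = 144.9083 N

144.9083 N


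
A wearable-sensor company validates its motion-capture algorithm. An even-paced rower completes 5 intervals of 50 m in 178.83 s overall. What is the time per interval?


Split time = total_time / n_laps = 178.83 / 5
Split time = 35.766 s per lap

35.766 s


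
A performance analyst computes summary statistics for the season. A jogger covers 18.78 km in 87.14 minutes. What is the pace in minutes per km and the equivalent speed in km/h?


Pace = time / distance = 87.14 min / 18.78 km = 4.64 min/km
Speed = distance / time_in_hours = 18.78 / 1.4523 hr
Speed = 12.9309 km/h

4.64 min/km, 12.9309 km/h


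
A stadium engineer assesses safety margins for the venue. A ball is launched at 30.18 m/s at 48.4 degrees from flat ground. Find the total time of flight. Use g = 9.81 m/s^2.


T = 2*v*sin(theta)/g
sin(theta) = sin(48.4 deg) = 0.7478
T = 2*30.18*0.7478 / 9.81
T = 45.1371 / 9.81 = 4.6011 s

4.6011 s


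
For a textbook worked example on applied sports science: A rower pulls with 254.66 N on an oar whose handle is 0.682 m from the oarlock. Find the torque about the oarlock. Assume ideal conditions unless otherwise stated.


tau = F * d
tau = 254.66 * 0.682
tau = 173.6781 N*m

173.6781 N*m


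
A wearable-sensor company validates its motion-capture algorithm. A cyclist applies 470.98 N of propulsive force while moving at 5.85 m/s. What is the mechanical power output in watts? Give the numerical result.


P = F * v
P = 470.98 * 5.85
P = 2755.233 W

2755.233 W


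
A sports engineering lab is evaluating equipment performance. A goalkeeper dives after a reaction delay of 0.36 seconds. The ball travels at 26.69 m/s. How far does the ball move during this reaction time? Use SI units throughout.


d = v * t
d = 26.69 * 0.36
d = 9.6084 m

9.6084 m


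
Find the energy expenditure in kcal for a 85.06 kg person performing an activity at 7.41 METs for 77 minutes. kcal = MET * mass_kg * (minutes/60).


kcal = MET * mass * time_hr
Convert time: 77 min = 1.2833 hr
kcal = 7.41 * 85.06 * 1.2833
kcal = 808.8781 kcal

808.8781 kcal


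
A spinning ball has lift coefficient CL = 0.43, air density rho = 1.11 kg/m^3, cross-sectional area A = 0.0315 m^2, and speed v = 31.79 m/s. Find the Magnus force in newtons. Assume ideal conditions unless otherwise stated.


FM = 0.5 * CL * rho * A * v^2
FM = 0.5 * 0.43 * 1.11 * 0.0315 * 31.79^2
v^2 = 1010.6041
FM = 0.5 * 0.43 * 1.11 * 0.0315 * 1010.6041 = 7.5972 N

7.5972 N


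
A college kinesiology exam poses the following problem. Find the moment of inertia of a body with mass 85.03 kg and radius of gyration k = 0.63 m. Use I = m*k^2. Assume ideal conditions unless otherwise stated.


I = m * k^2
I = 85.03 * 0.63^2
I = 85.03 * 0.3969 = 33.7484 kg*m^2

33.7484 kg*m^2


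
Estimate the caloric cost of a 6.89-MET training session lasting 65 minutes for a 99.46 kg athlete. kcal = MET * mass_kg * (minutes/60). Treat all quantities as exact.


kcal = MET * mass * time_hr
Convert time: 65 min = 1.0833 hr
kcal = 6.89 * 99.46 * 1.0833
kcal = 742.386 kcal

742.386 kcal


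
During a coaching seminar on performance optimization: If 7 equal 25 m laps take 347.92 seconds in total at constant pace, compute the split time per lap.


Split time = total_time / n_laps = 347.92 / 7
Split time = 49.7029 s per lap

49.7029 s


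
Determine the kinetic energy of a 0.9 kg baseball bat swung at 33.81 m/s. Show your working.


KE = 0.5 * m * v^2
KE = 0.5 * 0.9 * 33.81^2
KE = 0.5 * 0.9 * 1143.1161 = 514.4022 J

514.4022 J


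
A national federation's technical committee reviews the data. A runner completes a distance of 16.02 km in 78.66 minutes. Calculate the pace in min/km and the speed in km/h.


Pace = time / distance = 78.66 min / 16.02 km = 4.9101 min/km
Speed = distance / time_in_hours = 16.02 / 1.311 hr
Speed = 12.2197 km/h

4.9101 min/km, 12.2197 km/h


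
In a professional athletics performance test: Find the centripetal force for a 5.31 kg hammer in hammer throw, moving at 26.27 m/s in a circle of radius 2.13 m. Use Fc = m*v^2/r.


Fc = m * v^2 / r
v^2 = 26.27^2 = 690.1129
Fc = 5.31 * 690.1129 / 2.13
Fc = 3664.4995 / 2.13 = 1720.4223 N

1720.4223 N


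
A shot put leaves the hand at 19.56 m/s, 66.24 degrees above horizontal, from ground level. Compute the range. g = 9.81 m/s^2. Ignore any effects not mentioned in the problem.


R = v^2 * sin(2*theta) / g
Convert angle to radians: theta = 66.24 deg = 1.1561 rad
sin(2*theta) = sin(2.3122) = 0.7375
R = 19.56^2 * 0.7375 / 9.81
R = 382.5936 * 0.7375 / 9.81 = 28.7633 m

28.7633 m


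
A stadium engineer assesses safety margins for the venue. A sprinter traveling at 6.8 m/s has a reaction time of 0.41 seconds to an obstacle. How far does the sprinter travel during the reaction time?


d = v * t
d = 6.8 * 0.41
d = 2.788 m

2.788 m


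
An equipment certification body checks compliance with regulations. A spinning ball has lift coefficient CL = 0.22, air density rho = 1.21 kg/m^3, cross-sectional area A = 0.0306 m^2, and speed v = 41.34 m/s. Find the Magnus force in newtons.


FM = 0.5 * CL * rho * A * v^2
FM = 0.5 * 0.22 * 1.21 * 0.0306 * 41.34^2
v^2 = 1708.9956
FM = 0.5 * 0.22 * 1.21 * 0.0306 * 1708.9956 = 6.9605 N

6.9605 N


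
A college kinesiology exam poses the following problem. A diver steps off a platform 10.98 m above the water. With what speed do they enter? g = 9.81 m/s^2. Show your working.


v = sqrt(2 * g * h)
v = sqrt(2 * 9.81 * 10.98)
v = sqrt(215.4276) = 14.6775 m/s

14.6775 m/s


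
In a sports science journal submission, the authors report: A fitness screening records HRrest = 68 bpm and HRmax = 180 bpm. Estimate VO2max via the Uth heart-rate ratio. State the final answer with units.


VO2max = 15.3 * HRmax / HRrest
VO2max = 15.3 * 180 / 68
VO2max = 2754 / 68 = 40.5 mL/kg/min

40.5 mL/kg/min


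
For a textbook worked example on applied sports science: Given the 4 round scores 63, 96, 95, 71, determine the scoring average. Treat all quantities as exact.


Average = sum / n
Sum = 325
Average = 325 / 4 = 81.25

81.25


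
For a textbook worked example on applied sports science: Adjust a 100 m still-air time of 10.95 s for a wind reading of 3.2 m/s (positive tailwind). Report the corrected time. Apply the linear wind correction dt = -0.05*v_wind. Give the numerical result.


dt = -0.05 * v_wind = -0.05 * 3.2 = -0.16 s
t_corrected = t_still + dt = 10.95 + (-0.16)
t_corrected = 10.79 s

10.79 s


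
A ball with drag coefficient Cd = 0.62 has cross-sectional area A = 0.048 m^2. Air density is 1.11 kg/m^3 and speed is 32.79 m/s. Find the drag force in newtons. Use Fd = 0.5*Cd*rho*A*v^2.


Fd = 0.5 * Cd * rho * A * v^2
Fd = 0.5 * 0.62 * 1.11 * 0.048 * 32.79^2
v^2 = 1075.1841
Fd = 0.5 * 0.62 * 1.11 * 0.048 * 1075.1841 = 17.7586 N

17.7586 N


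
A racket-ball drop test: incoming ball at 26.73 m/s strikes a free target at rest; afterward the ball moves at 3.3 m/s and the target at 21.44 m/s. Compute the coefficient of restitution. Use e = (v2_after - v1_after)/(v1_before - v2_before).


e = (v2_after - v1_after) / (v1_before - v2_before)
Numerator = 21.44 - 3.3 = 18.14
Denominator = 26.73 - 0 = 26.73
e = 18.14 / 26.73 = 0.6786

0.6786


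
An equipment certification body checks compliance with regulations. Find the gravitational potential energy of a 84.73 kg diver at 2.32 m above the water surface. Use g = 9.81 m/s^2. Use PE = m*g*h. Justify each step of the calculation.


PE = m * g * h
PE = 84.73 * 9.81 * 2.32
PE = 831.2013 * 2.32 = 1928.387 J

1928.387 J


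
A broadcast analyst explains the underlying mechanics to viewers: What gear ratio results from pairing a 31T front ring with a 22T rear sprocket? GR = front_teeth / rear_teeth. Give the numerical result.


GR = front_teeth / rear_teeth
GR = 31 / 22
GR = 1.4091

1.4091


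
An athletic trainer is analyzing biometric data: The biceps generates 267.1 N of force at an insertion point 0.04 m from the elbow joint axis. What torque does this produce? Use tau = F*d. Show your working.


tau = F * d
tau = 267.1 * 0.04
tau = 10.684 N*m

10.684 N*m


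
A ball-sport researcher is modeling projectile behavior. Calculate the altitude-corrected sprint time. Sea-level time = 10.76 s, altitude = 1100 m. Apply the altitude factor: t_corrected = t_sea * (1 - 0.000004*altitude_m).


Correction factor = 1 - 0.000004 * 1100 = 0.9956
t_corrected = t_sea * factor = 10.76 * 0.9956
t_corrected = 10.7127 s

10.7127 s


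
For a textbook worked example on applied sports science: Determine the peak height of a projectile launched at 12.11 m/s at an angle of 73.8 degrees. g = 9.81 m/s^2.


H = (v*sin(theta))^2 / (2*g)
vy = v*sin(theta) = 12.11 * sin(73.8 deg) = 11.6292 m/s
H = vy^2 / (2*g) = 135.2373 / (2*9.81)
H = 135.2373 / 19.62 = 6.8928 m

6.8928 m


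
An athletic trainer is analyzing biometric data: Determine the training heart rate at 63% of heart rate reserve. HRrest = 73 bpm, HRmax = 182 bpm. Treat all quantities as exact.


Target = HRrest + pct*(HRmax - HRrest)
Heart rate reserve = HRmax - HRrest = 182 - 73 = 109 bpm
Fraction = 63% = 0.63
Target = 73 + 0.63 * 109
Target = 73 + 68.67 = 141.67 bpm

141.67 bpm


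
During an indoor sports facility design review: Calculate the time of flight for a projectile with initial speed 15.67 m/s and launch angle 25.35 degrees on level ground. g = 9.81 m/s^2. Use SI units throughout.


T = 2*v*sin(theta)/g
sin(theta) = sin(25.35 deg) = 0.4281
T = 2*15.67*0.4281 / 9.81
T = 13.4181 / 9.81 = 1.3678 s

1.3678 s


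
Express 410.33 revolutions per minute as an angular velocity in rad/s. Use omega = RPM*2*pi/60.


omega = RPM * 2 * pi / 60
omega = 410.33 * 2 * 3.14159 / 60
omega = 2578.1794 / 60 = 42.9697 rad/s

42.9697 rad/s


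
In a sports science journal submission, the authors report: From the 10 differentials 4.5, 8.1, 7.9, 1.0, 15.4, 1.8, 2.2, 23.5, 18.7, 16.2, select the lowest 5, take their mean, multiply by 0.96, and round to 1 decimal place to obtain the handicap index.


All differentials: 4.5, 8.1, 7.9, 1.0, 15.4, 1.8, 2.2, 23.5, 18.7, 16.2
Sorted: 1.0, 1.8, 2.2, 4.5, 7.9, 8.1, 15.4, 16.2, 18.7, 23.5
Best 5: 1.0, 1.8, 2.2, 4.5, 7.9
Average of best = 17.4 / 5 = 3.48
Raw index = 3.48 * 0.96 = 3.3408
Handicap index = round(3.3408, 1) = 3.3

3.3


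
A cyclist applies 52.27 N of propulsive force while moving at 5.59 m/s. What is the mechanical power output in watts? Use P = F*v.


P = F * v
P = 52.27 * 5.59
P = 292.1893 W

292.1893 W


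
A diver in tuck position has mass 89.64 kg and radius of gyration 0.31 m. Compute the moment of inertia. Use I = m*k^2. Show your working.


I = m * k^2
I = 89.64 * 0.31^2
I = 89.64 * 0.0961 = 8.6144 kg*m^2

8.6144 kg*m^2


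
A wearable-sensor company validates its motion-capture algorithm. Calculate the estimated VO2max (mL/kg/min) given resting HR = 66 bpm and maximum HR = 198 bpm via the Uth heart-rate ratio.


VO2max = 15.3 * HRmax / HRrest
VO2max = 15.3 * 198 / 66
VO2max = 3029.4 / 66 = 45.9 mL/kg/min

45.9 mL/kg/min


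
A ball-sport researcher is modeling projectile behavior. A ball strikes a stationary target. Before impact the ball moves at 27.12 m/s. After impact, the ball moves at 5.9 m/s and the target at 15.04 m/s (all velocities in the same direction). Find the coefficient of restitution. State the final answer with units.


e = (v2_after - v1_after) / (v1_before - v2_before)
Numerator = 15.04 - 5.9 = 9.14
Denominator = 27.12 - 0 = 27.12
e = 9.14 / 27.12 = 0.337

0.337


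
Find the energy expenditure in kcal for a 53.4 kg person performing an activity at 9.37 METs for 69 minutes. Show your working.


kcal = MET * mass * time_hr
Convert time: 69 min = 1.15 hr
kcal = 9.37 * 53.4 * 1.15
kcal = 575.4117 kcal

575.4117 kcal


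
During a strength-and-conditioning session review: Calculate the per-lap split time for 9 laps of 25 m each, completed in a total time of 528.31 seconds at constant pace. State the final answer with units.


Split time = total_time / n_laps = 528.31 / 9
Split time = 58.7011 s per lap

58.7011 s


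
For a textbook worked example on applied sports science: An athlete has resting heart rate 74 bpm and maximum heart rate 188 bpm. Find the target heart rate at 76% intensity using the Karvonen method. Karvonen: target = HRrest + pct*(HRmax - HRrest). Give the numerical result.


Target = HRrest + pct*(HRmax - HRrest)
Heart rate reserve = HRmax - HRrest = 188 - 74 = 114 bpm
Fraction = 76% = 0.76
Target = 74 + 0.76 * 114
Target = 74 + 86.64 = 160.64 bpm

160.64 bpm


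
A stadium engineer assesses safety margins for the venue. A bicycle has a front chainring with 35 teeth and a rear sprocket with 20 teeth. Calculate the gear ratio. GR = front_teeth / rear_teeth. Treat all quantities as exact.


GR = front_teeth / rear_teeth
GR = 35 / 20
GR = 1.75

1.75


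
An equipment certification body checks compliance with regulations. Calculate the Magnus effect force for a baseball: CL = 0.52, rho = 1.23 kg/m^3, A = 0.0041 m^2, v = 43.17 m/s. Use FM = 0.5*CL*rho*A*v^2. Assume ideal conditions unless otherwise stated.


FM = 0.5 * CL * rho * A * v^2
FM = 0.5 * 0.52 * 1.23 * 0.0041 * 43.17^2
v^2 = 1863.6489
FM = 0.5 * 0.52 * 1.23 * 0.0041 * 1863.6489 = 2.4436 N

2.4436 N


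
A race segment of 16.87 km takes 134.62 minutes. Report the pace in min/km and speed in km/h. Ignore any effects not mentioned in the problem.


Pace = time / distance = 134.62 min / 16.87 km = 7.9798 min/km
Speed = distance / time_in_hours = 16.87 / 2.2437 hr
Speed = 7.5189 km/h

7.9798 min/km, 7.5189 km/h


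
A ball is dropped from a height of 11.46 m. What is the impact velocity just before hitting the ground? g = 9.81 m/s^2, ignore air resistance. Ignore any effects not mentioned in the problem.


v = sqrt(2 * g * h)
v = sqrt(2 * 9.81 * 11.46)
v = sqrt(224.8452) = 14.9948 m/s

14.9948 m/s


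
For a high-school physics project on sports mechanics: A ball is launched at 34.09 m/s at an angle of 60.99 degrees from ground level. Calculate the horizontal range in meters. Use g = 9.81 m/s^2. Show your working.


R = v^2 * sin(2*theta) / g
Convert angle to radians: theta = 60.99 deg = 1.0645 rad
sin(2*theta) = sin(2.129) = 0.8482
R = 34.09^2 * 0.8482 / 9.81
R = 1162.1281 * 0.8482 / 9.81 = 100.4848 m

100.4848 m


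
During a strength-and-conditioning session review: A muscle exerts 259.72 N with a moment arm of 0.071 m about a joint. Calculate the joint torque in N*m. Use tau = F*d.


tau = F * d
tau = 259.72 * 0.071
tau = 18.4401 N*m

18.4401 N*m


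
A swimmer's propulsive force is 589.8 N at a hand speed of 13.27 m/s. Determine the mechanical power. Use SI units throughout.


P = F * v
P = 589.8 * 13.27
P = 7826.646 W

7826.646 W


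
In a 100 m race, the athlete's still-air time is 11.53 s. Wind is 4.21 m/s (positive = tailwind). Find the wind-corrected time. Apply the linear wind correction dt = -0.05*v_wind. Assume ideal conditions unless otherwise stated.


dt = -0.05 * v_wind = -0.05 * 4.21 = -0.2105 s
t_corrected = t_still + dt = 11.53 + (-0.2105)
t_corrected = 11.3195 s

11.3195 s


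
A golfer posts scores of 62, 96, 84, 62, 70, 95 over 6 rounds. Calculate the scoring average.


Average = sum / n
Sum = 469
Average = 469 / 6 = 78.1667

78.1667


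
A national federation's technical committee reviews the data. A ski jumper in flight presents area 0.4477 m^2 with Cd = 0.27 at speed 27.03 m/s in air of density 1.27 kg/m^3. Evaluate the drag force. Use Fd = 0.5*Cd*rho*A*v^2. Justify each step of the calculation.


Fd = 0.5 * Cd * rho * A * v^2
Fd = 0.5 * 0.27 * 1.27 * 0.4477 * 27.03^2
v^2 = 730.6209
Fd = 0.5 * 0.27 * 1.27 * 0.4477 * 730.6209 = 56.0811 N

56.0811 N


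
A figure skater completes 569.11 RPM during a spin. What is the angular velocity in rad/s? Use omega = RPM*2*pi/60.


omega = RPM * 2 * pi / 60
omega = 569.11 * 2 * 3.14159 / 60
omega = 3575.8236 / 60 = 59.5971 rad/s

59.5971 rad/s


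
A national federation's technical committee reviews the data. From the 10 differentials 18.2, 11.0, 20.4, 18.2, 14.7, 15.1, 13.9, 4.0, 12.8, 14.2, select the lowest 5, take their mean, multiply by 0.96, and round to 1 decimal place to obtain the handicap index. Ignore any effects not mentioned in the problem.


All differentials: 18.2, 11.0, 20.4, 18.2, 14.7, 15.1, 13.9, 4.0, 12.8, 14.2
Sorted: 4.0, 11.0, 12.8, 13.9, 14.2, 14.7, 15.1, 18.2, 18.2, 20.4
Best 5: 4.0, 11.0, 12.8, 13.9, 14.2
Average of best = 55.9 / 5 = 11.18
Raw index = 11.18 * 0.96 = 10.7328
Handicap index = round(10.7328, 1) = 10.7

10.7


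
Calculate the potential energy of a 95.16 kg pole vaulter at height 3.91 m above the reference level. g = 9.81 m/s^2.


PE = m * g * h
PE = 95.16 * 9.81 * 3.91
PE = 933.5196 * 3.91 = 3650.0616 J

3650.0616 J


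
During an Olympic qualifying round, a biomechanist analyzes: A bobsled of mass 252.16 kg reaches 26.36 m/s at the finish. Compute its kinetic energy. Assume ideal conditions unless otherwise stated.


KE = 0.5 * m * v^2
KE = 0.5 * 252.16 * 26.36^2
KE = 0.5 * 252.16 * 694.8496 = 87606.6376 J

87606.6376 J


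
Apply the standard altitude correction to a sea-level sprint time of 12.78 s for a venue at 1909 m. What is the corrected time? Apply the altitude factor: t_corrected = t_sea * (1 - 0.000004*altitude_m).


Correction factor = 1 - 0.000004 * 1909 = 0.992364
t_corrected = t_sea * factor = 12.78 * 0.992364
t_corrected = 12.6824 s

12.6824 s


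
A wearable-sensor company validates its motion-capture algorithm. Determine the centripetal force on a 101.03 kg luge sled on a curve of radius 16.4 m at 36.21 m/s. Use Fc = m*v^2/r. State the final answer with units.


Fc = m * v^2 / r
v^2 = 36.21^2 = 1311.1641
Fc = 101.03 * 1311.1641 / 16.4
Fc = 132466.909 / 16.4 = 8077.2506 N

8077.2506 N


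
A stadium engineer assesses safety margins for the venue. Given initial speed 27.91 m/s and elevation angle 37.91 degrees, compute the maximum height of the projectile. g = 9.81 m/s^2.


H = (v*sin(theta))^2 / (2*g)
vy = v*sin(theta) = 27.91 * sin(37.91 deg) = 17.1485 m/s
H = vy^2 / (2*g) = 294.0725 / (2*9.81)
H = 294.0725 / 19.62 = 14.9884 m

14.9884 m


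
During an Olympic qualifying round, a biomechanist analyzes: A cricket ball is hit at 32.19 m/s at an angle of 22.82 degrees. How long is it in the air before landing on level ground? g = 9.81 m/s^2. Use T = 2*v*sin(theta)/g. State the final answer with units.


T = 2*v*sin(theta)/g
sin(theta) = sin(22.82 deg) = 0.3878
T = 2*32.19*0.3878 / 9.81
T = 24.969 / 9.81 = 2.5453 s

2.5453 s


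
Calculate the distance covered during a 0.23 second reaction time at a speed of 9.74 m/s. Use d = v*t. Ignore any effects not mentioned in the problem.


d = v * t
d = 9.74 * 0.23
d = 2.2402 m

2.2402 m


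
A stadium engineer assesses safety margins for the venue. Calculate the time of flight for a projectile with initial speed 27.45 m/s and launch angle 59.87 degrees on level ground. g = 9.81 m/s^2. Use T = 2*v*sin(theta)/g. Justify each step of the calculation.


T = 2*v*sin(theta)/g
sin(theta) = sin(59.87 deg) = 0.8649
T = 2*27.45*0.8649 / 9.81
T = 47.4824 / 9.81 = 4.8402 s

4.8402 s


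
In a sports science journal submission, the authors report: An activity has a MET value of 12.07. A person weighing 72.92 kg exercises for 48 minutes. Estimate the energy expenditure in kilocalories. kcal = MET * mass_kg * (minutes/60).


kcal = MET * mass * time_hr
Convert time: 48 min = 0.8 hr
kcal = 12.07 * 72.92 * 0.8
kcal = 704.1155 kcal

704.1155 kcal


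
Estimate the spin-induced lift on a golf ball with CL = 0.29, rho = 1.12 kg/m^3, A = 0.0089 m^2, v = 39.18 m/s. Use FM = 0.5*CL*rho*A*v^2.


FM = 0.5 * CL * rho * A * v^2
FM = 0.5 * 0.29 * 1.12 * 0.0089 * 39.18^2
v^2 = 1535.0724
FM = 0.5 * 0.29 * 1.12 * 0.0089 * 1535.0724 = 2.2187 N

2.2187 N


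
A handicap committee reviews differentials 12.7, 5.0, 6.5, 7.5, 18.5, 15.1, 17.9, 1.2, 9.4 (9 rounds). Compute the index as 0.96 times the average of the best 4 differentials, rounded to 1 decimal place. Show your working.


All differentials: 12.7, 5.0, 6.5, 7.5, 18.5, 15.1, 17.9, 1.2, 9.4
Sorted: 1.2, 5.0, 6.5, 7.5, 9.4, 12.7, 15.1, 17.9, 18.5
Best 4: 1.2, 5.0, 6.5, 7.5
Average of best = 20.2 / 4 = 5.05
Raw index = 5.05 * 0.96 = 4.848
Handicap index = round(4.848, 1) = 4.8

4.8
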